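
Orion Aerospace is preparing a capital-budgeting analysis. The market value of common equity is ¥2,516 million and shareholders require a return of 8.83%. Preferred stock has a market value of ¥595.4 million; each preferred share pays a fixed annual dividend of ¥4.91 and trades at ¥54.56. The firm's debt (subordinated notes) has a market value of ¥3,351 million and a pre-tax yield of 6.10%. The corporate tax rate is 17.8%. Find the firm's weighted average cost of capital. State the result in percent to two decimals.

Cost of preferred: Rp = 4.91 / 54.56 = 8.9993%.
Total capital V = 2516 + 595.4 + 3351 = 6462.4.
Equity: weight = 2516/6462.4 = 0.3893; cost = 8.83%.
Preferred: weight = 595.4/6462.4 = 0.0921; cost = 8.9993%.
Subordinated notes: weight = 3351/6462.4 = 0.5185; after-tax cost = 6.1% × (1 − 17.8%) = 5.0142%.
WACC = 0.3893 × 8.8300% + 0.0921 × 8.9993% + 0.5185 × 5.0142% = 6.8670%.

6.87%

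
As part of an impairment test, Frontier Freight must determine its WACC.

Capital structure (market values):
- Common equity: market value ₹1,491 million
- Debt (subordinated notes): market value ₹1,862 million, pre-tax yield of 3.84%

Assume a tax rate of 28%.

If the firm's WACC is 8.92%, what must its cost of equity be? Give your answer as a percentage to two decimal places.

Total capital V = 1491 + 1862 = 3353.
Equity weight = 1491/3353 = 0.4447.
Subordinated notes weight = 1862/3353 = 0.5553.
Debt contribution = 0.5553 × 3.84% × (1 − 28%) = 1.5354%.
Required equity contribution = 8.92% − 1.5354% = 7.3846%.
Re = 7.3846% / 0.4447 = 16.6068%.

16.61%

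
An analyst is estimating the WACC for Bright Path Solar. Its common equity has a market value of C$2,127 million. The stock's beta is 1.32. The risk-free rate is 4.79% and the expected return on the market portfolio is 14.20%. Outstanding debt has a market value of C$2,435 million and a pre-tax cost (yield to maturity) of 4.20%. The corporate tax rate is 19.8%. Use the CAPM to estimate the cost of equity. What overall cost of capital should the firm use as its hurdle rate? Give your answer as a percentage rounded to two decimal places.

9.82%

Market risk premium = 14.2% − 4.79% = 9.41%.
Cost of equity via CAPM: Re = 4.79% + 1.32 × 9.41% = 17.2112%.
Total capital V = 2127 + 2435 = 4562.
Equity: weight = 2127/4562 = 0.4662; cost = 17.2112%.
Debt: weight = 2435/4562 = 0.5338; after-tax cost = 4.2% × (1 − 19.8%) = 3.3684%.
WACC = 0.4662 × 17.2112% + 0.5338 × 3.3684% = 9.8225%.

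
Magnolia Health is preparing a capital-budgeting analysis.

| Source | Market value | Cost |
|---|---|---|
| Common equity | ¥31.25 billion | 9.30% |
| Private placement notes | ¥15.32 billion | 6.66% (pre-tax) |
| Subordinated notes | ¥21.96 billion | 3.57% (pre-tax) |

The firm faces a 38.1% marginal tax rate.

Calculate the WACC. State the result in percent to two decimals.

Total capital V = 31.25 + 15.32 + 21.96 = 68.53.
Equity: weight = 31.25/68.53 = 0.4560; cost = 9.3%.
Private placement notes: weight = 15.32/68.53 = 0.2236; after-tax cost = 6.66% × (1 − 38.1%) = 4.1225%.
Subordinated notes: weight = 21.96/68.53 = 0.3204; after-tax cost = 3.57% × (1 − 38.1%) = 2.2098%.
WACC = 0.4560 × 9.3000% + 0.2236 × 4.1225% + 0.3204 × 2.2098% = 5.8706%.

5.87%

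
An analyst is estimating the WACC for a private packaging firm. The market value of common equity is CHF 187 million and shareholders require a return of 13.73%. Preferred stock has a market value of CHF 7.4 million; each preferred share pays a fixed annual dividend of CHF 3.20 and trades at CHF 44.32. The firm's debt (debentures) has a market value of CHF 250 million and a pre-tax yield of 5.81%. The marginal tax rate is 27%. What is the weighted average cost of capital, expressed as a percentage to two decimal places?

Cost of preferred: Rp = 3.2 / 44.32 = 7.2202%.
Total capital V = 187 + 7.4 + 250 = 444.4.
Equity: weight = 187/444.4 = 0.4208; cost = 13.73%.
Preferred: weight = 7.4/444.4 = 0.0167; cost = 7.2202%.
Debentures: weight = 250/444.4 = 0.5626; after-tax cost = 5.81% × (1 − 27%) = 4.2413%.
WACC = 0.4208 × 13.7300% + 0.0167 × 7.2202% + 0.5626 × 4.2413% = 8.2837%.

8.28%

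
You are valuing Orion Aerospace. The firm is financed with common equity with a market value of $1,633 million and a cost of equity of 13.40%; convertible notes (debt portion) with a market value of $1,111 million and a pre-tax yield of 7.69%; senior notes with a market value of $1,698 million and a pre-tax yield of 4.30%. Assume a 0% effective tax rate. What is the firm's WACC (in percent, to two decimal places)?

Total capital V = 1633 + 1111 + 1698 = 4442.
Equity: weight = 1633/4442 = 0.3676; cost = 13.4%.
Convertible notes (debt portion): weight = 1111/4442 = 0.2501; after-tax cost = 7.69% × (1 − 0%) = 7.6900%.
Senior notes: weight = 1698/4442 = 0.3823; after-tax cost = 4.3% × (1 − 0%) = 4.3000%.
WACC = 0.3676 × 13.4000% + 0.2501 × 7.6900% + 0.3823 × 4.3000% = 8.4933%.

8.49%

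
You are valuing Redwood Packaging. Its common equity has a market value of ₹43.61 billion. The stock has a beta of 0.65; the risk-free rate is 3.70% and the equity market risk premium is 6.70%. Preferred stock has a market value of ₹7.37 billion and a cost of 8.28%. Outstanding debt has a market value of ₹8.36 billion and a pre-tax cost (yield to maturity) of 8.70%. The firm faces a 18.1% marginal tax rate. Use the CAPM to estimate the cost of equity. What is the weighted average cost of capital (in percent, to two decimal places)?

7.95%

Cost of equity via CAPM: Re = 3.7% + 0.65 × 6.7% = 8.0550%.
Total capital V = 43.61 + 7.37 + 8.36 = 59.34.
Equity: weight = 43.61/59.34 = 0.7349; cost = 8.055%.
Preferred: weight = 7.37/59.34 = 0.1242; cost = 8.28%.
Debt: weight = 8.36/59.34 = 0.1409; after-tax cost = 8.7% × (1 − 18.1%) = 7.1253%.
WACC = 0.7349 × 8.0550% + 0.1242 × 8.2800% + 0.1409 × 7.1253% = 7.9520%.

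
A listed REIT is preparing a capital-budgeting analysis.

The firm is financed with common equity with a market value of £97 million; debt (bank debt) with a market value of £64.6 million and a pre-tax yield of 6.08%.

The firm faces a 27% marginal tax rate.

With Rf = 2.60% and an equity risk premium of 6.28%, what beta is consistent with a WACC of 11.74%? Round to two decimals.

Total capital V = 97 + 64.6 = 161.6.
Equity weight = 97/161.6 = 0.6002.
Bank debt weight = 64.6/161.6 = 0.3998.
Debt contribution = 0.3998 × 6.08% × (1 − 27%) = 1.7743%.
Required equity contribution = 11.74% − 1.7743% = 9.9657%  ⇒  Re = 16.6027%.
CAPM: 16.6027% = 2.6% + β × 6.28%  ⇒  β = 2.2297.

2.23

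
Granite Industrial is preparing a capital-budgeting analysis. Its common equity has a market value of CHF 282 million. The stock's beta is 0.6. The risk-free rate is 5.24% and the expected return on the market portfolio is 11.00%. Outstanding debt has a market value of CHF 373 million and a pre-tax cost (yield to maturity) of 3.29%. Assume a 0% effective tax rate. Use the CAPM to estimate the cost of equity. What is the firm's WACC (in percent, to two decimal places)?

5.62%

Market risk premium = 11.0% − 5.24% = 5.76%.
Cost of equity via CAPM: Re = 5.24% + 0.6 × 5.76% = 8.6960%.
Total capital V = 282 + 373 = 655.
Equity: weight = 282/655 = 0.4305; cost = 8.696%.
Debt: weight = 373/655 = 0.5695; after-tax cost = 3.29% × (1 − 0%) = 3.2900%.
WACC = 0.4305 × 8.6960% + 0.5695 × 3.2900% = 5.6175%.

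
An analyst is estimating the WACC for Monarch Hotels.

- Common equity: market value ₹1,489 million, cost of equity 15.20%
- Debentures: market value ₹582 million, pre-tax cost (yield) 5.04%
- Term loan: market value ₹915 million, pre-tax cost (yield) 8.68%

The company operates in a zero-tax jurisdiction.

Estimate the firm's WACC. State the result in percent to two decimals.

Total capital V = 1489 + 582 + 915 = 2986.
Equity: weight = 1489/2986 = 0.4987; cost = 15.2%.
Debentures: weight = 582/2986 = 0.1949; after-tax cost = 5.04% × (1 − 0%) = 5.0400%.
Term loan: weight = 915/2986 = 0.3064; after-tax cost = 8.68% × (1 − 0%) = 8.6800%.
WACC = 0.4987 × 15.2000% + 0.1949 × 5.0400% + 0.3064 × 8.6800% = 11.2218%.

11.22%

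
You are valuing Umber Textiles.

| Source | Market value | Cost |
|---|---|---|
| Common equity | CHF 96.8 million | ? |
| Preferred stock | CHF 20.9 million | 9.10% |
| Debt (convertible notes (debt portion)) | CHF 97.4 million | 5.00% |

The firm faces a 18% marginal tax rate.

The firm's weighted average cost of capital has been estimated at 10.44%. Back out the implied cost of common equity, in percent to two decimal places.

Total capital V = 96.8 + 20.9 + 97.4 = 215.1.
Equity weight = 96.8/215.1 = 0.4500.
Preferred weight = 20.9/215.1 = 0.0972.
Convertible notes (debt portion) weight = 97.4/215.1 = 0.4528.
Debt contribution = 0.4528 × 5% × (1 − 18%) = 1.8565%.
Preferred contribution = 0.0972 × 9.1% = 0.8842%.
Required equity contribution = 10.44% − 2.7407% = 7.6993%.
Re = 7.6993% / 0.4500 = 17.1086%.

17.11%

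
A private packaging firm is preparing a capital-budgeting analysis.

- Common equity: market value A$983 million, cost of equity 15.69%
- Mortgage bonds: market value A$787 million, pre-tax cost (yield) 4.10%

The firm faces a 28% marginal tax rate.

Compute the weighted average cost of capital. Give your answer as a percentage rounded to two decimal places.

Total capital V = 983 + 787 = 1770.
Equity: weight = 983/1770 = 0.5554; cost = 15.69%.
Mortgage bonds: weight = 787/1770 = 0.4446; after-tax cost = 4.1% × (1 − 28%) = 2.9520%.
WACC = 0.5554 × 15.6900% + 0.4446 × 2.9520% = 10.0263%.

10.03%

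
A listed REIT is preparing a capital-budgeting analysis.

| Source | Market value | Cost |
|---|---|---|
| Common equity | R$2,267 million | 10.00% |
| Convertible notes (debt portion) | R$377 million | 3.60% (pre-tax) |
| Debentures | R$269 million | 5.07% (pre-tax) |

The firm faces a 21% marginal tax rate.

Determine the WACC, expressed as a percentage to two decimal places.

Total capital V = 2267 + 377 + 269 = 2913.
Equity: weight = 2267/2913 = 0.7782; cost = 10%.
Convertible notes (debt portion): weight = 377/2913 = 0.1294; after-tax cost = 3.6% × (1 − 21%) = 2.8440%.
Debentures: weight = 269/2913 = 0.0923; after-tax cost = 5.07% × (1 − 21%) = 4.0053%.
WACC = 0.7782 × 10.0000% + 0.1294 × 2.8440% + 0.0923 × 4.0053% = 8.5203%.

8.52%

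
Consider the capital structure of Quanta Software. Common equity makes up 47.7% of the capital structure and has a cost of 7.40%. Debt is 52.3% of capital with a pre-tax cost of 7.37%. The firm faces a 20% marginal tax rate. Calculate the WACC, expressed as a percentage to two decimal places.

6.61%

After-tax cost of debt = 7.37% × (1 − 20%) = 5.8960%.
WACC = 0.477 × 7.4000% + 0.523 × 5.8960% = 6.6134%.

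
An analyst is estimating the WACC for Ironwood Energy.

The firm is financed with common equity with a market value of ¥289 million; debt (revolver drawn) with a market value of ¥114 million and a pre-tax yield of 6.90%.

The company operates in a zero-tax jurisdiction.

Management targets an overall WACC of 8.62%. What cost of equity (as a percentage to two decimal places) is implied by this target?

9.30%

Total capital V = 289 + 114 = 403.
Equity weight = 289/403 = 0.7171.
Revolver drawn weight = 114/403 = 0.2829.
Debt contribution = 0.2829 × 6.9% × (1 − 0%) = 1.9519%.
Required equity contribution = 8.62% − 1.9519% = 6.6681%.
Re = 6.6681% / 0.7171 = 9.2985%.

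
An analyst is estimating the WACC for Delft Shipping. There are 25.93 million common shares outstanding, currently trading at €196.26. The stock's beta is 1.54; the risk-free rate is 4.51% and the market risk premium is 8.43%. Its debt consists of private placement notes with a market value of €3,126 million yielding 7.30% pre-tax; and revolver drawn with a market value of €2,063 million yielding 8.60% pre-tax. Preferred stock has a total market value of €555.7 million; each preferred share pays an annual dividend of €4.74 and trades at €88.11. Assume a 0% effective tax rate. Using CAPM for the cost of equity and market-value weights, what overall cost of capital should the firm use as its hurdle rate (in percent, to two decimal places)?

12.24%

Cost of equity via CAPM: Re = 4.51% + 1.54 × 8.43% = 17.4922%.
Cost of preferred: Rp = 4.74 / 88.11 = 5.3796%.
Market value of equity E = 196.26 × 25.93m = 5089.0218m.
Total capital V = 5089.0218 + 555.7 + 3126 + 2063 = 10833.7218.
Equity: weight = 5089.0218/10833.7218 = 0.4697; cost = 17.4922%.
Preferred: weight = 555.7/10833.7218 = 0.0513; cost = 5.3796%.
Private placement notes: weight = 3126/10833.7218 = 0.2885; after-tax cost = 7.3% × (1 − 0%) = 7.3000%.
Revolver drawn: weight = 2063/10833.7218 = 0.1904; after-tax cost = 8.6% × (1 − 0%) = 8.6000%.
WACC = 0.4697 × 17.4922% + 0.0513 × 5.3796% + 0.2885 × 7.3000% + 0.1904 × 8.6000% = 12.2367%.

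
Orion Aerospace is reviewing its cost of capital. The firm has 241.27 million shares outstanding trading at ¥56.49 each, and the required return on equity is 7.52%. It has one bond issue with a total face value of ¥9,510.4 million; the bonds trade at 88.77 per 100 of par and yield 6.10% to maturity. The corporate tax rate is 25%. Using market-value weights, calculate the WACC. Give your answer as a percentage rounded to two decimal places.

Market value of equity E = 56.49 × 241.27m = 13629.3423m. Market value of debt D = 9510.4m × 88.77/100 = 8442.38208m.
Total capital V = 13629.3423 + 8442.38208 = 22071.72438.
Equity: weight = 13629.3423/22071.72438 = 0.6175; cost = 7.52%.
Bonds outstanding: weight = 8442.38208/22071.72438 = 0.3825; after-tax cost = 6.1% × (1 − 25%) = 4.5750%.
WACC = 0.6175 × 7.5200% + 0.3825 × 4.5750% = 6.3935%.

6.39%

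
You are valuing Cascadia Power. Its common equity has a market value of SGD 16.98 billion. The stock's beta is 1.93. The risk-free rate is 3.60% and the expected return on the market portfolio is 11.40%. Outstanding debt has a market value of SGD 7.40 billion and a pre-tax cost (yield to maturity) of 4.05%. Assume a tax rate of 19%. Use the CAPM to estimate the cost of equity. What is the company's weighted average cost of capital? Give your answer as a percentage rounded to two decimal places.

13.99%

Market risk premium = 11.4% − 3.6% = 7.8%.
Cost of equity via CAPM: Re = 3.6% + 1.93 × 7.8% = 18.6540%.
Total capital V = 16.98 + 7.4 = 24.38.
Equity: weight = 16.98/24.38 = 0.6965; cost = 18.654%.
Debt: weight = 7.4/24.38 = 0.3035; after-tax cost = 4.05% × (1 − 19%) = 3.2805%.
WACC = 0.6965 × 18.6540% + 0.3035 × 3.2805% = 13.9877%.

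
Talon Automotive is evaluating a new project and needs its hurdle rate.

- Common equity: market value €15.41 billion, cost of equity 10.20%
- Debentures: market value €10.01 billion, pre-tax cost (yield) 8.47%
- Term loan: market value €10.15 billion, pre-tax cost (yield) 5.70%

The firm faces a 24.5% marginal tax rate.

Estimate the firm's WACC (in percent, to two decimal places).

Total capital V = 15.41 + 10.01 + 10.15 = 35.57.
Equity: weight = 15.41/35.57 = 0.4332; cost = 10.2%.
Debentures: weight = 10.01/35.57 = 0.2814; after-tax cost = 8.47% × (1 − 24.5%) = 6.3949%.
Term loan: weight = 10.15/35.57 = 0.2854; after-tax cost = 5.7% × (1 − 24.5%) = 4.3035%.
WACC = 0.4332 × 10.2000% + 0.2814 × 6.3949% + 0.2854 × 4.3035% = 7.4466%.

7.45%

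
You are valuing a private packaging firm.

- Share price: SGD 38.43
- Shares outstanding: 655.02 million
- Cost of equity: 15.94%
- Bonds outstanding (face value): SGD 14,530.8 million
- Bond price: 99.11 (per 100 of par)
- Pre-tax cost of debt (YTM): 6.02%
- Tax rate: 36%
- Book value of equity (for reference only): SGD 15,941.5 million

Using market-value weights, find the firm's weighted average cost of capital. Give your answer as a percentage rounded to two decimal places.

Market value of equity E = 38.43 × 655.02m = 25172.4186m. Market value of debt D = 14530.8m × 99.11/100 = 14401.47588m.
Total capital V = 25172.4186 + 14401.47588 = 39573.89448.
Equity: weight = 25172.4186/39573.89448 = 0.6361; cost = 15.94%.
Bonds outstanding: weight = 14401.47588/39573.89448 = 0.3639; after-tax cost = 6.02% × (1 − 36%) = 3.8528%.
WACC = 0.6361 × 15.9400% + 0.3639 × 3.8528% = 11.5413%.

11.54%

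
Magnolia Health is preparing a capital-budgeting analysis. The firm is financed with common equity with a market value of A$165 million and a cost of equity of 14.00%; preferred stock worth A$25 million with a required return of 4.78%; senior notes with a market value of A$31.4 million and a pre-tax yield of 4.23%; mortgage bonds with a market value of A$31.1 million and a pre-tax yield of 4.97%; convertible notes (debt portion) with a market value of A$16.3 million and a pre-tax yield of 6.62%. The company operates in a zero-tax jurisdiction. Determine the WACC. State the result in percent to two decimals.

10.51%

Total capital V = 165 + 25 + 31.4 + 31.1 + 16.3 = 268.8.
Equity: weight = 165/268.8 = 0.6138; cost = 14%.
Preferred: weight = 25/268.8 = 0.0930; cost = 4.78%.
Senior notes: weight = 31.4/268.8 = 0.1168; after-tax cost = 4.23% × (1 − 0%) = 4.2300%.
Mortgage bonds: weight = 31.1/268.8 = 0.1157; after-tax cost = 4.97% × (1 − 0%) = 4.9700%.
Convertible notes (debt portion): weight = 16.3/268.8 = 0.0606; after-tax cost = 6.62% × (1 − 0%) = 6.6200%.
WACC = 0.6138 × 14.0000% + 0.0930 × 4.7800% + 0.1168 × 4.2300% + 0.1157 × 4.9700% + 0.0606 × 6.6200% = 10.5089%.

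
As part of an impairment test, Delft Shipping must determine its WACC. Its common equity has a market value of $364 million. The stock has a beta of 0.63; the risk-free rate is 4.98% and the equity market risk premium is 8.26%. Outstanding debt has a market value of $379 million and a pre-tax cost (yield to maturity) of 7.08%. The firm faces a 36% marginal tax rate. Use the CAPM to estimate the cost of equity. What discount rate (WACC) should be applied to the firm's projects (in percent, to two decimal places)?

Cost of equity via CAPM: Re = 4.98% + 0.63 × 8.26% = 10.1838%.
Total capital V = 364 + 379 = 743.
Equity: weight = 364/743 = 0.4899; cost = 10.1838%.
Debt: weight = 379/743 = 0.5101; after-tax cost = 7.08% × (1 − 36%) = 4.5312%.
WACC = 0.4899 × 10.1838% + 0.5101 × 4.5312% = 7.3004%.

7.30%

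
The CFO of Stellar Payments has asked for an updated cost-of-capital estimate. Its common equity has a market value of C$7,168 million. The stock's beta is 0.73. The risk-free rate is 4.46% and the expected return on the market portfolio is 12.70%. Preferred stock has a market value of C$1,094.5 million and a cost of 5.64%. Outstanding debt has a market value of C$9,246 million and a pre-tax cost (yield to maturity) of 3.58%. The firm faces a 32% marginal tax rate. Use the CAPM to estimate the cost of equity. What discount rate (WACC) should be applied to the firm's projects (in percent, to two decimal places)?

5.93%

Market risk premium = 12.7% − 4.46% = 8.24%.
Cost of equity via CAPM: Re = 4.46% + 0.73 × 8.24% = 10.4752%.
Total capital V = 7168 + 1094.5 + 9246 = 17508.5.
Equity: weight = 7168/17508.5 = 0.4094; cost = 10.4752%.
Preferred: weight = 1094.5/17508.5 = 0.0625; cost = 5.64%.
Debt: weight = 9246/17508.5 = 0.5281; after-tax cost = 3.58% × (1 − 32%) = 2.4344%.
WACC = 0.4094 × 10.4752% + 0.0625 × 5.6400% + 0.5281 × 2.4344% = 5.9267%.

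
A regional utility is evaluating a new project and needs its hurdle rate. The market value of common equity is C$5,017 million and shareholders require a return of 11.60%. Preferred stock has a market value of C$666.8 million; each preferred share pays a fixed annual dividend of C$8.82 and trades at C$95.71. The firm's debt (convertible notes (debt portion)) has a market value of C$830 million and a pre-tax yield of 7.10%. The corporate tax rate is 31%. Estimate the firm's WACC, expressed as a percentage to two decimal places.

Cost of preferred: Rp = 8.82 / 95.71 = 9.2153%.
Total capital V = 5017 + 666.8 + 830 = 6513.8.
Equity: weight = 5017/6513.8 = 0.7702; cost = 11.6%.
Preferred: weight = 666.8/6513.8 = 0.1024; cost = 9.2153%.
Convertible notes (debt portion): weight = 830/6513.8 = 0.1274; after-tax cost = 7.1% × (1 − 31%) = 4.8990%.
WACC = 0.7702 × 11.6000% + 0.1024 × 9.2153% + 0.1274 × 4.8990% = 10.5020%.

10.50%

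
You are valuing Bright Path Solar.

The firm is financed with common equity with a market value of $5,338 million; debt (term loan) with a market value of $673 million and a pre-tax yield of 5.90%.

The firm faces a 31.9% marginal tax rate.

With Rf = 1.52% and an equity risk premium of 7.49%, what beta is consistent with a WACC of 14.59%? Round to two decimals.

1.92

Total capital V = 5338 + 673 = 6011.
Equity weight = 5338/6011 = 0.8880.
Term loan weight = 673/6011 = 0.1120.
Debt contribution = 0.1120 × 5.9% × (1 − 31.9%) = 0.4498%.
Required equity contribution = 14.59% − 0.4498% = 14.1402%  ⇒  Re = 15.9229%.
CAPM: 15.9229% = 1.52% + β × 7.49%  ⇒  β = 1.9230.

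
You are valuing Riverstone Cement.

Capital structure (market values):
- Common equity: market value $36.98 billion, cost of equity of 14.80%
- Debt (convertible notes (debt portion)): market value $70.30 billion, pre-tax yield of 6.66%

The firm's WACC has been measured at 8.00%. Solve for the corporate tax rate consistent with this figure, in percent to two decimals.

33.59%

Total capital V = 36.98 + 70.3 = 107.28.
Equity weight = 36.98/107.28 = 0.3447.
Convertible notes (debt portion) weight = 70.3/107.28 = 0.6553.
Equity contribution = 0.3447 × 14.8% = 5.1016%.
Debt contribution must be 8.0% − 5.1016% = 2.8984%.
0.6553 × 6.66% × (1 − T) = 2.8984%  ⇒  (1 − T) = 0.6641.
T = 33.5888%.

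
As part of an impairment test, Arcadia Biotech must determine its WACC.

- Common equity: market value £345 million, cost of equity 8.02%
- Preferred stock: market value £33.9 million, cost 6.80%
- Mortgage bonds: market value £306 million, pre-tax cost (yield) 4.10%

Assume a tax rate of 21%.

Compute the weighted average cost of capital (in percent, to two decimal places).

5.82%

Total capital V = 345 + 33.9 + 306 = 684.9.
Equity: weight = 345/684.9 = 0.5037; cost = 8.02%.
Preferred: weight = 33.9/684.9 = 0.0495; cost = 6.8%.
Mortgage bonds: weight = 306/684.9 = 0.4468; after-tax cost = 4.1% × (1 − 21%) = 3.2390%.
WACC = 0.5037 × 8.0200% + 0.0495 × 6.8000% + 0.4468 × 3.2390% = 5.8236%.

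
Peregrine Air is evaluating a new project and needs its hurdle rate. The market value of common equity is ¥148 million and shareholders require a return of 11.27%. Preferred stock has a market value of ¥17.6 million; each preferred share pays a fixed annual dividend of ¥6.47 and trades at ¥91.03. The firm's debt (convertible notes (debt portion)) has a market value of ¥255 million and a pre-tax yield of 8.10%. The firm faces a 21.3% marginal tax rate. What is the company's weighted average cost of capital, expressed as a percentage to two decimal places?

8.13%

Cost of preferred: Rp = 6.47 / 91.03 = 7.1075%.
Total capital V = 148 + 17.6 + 255 = 420.6.
Equity: weight = 148/420.6 = 0.3519; cost = 11.27%.
Preferred: weight = 17.6/420.6 = 0.0418; cost = 7.1075%.
Convertible notes (debt portion): weight = 255/420.6 = 0.6063; after-tax cost = 8.1% × (1 − 21.3%) = 6.3747%.
WACC = 0.3519 × 11.2700% + 0.0418 × 7.1075% + 0.6063 × 6.3747% = 8.1279%.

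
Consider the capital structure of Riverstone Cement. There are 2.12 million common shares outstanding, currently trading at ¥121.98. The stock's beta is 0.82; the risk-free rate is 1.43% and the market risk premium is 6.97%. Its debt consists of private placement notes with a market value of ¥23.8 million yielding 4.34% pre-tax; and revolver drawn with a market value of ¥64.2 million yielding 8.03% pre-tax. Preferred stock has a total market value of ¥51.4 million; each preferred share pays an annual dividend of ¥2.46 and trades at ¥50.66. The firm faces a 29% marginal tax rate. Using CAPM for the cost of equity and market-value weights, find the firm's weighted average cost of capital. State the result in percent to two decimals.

6.37%

Cost of equity via CAPM: Re = 1.43% + 0.82 × 6.97% = 7.1454%.
Cost of preferred: Rp = 2.46 / 50.66 = 4.8559%.
Market value of equity E = 121.98 × 2.12m = 258.5976m.
Total capital V = 258.5976 + 51.4 + 23.8 + 64.2 = 397.9976.
Equity: weight = 258.5976/397.9976 = 0.6497; cost = 7.1454%.
Preferred: weight = 51.4/397.9976 = 0.1291; cost = 4.8559%.
Private placement notes: weight = 23.8/397.9976 = 0.0598; after-tax cost = 4.34% × (1 − 29%) = 3.0814%.
Revolver drawn: weight = 64.2/397.9976 = 0.1613; after-tax cost = 8.03% × (1 − 29%) = 5.7013%.
WACC = 0.6497 × 7.1454% + 0.1291 × 4.8559% + 0.0598 × 3.0814% + 0.1613 × 5.7013% = 6.3738%.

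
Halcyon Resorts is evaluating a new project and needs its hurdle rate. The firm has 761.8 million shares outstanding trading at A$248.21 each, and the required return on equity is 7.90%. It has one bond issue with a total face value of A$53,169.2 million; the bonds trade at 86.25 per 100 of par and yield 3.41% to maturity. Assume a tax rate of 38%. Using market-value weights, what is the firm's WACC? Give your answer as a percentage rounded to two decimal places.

6.77%

Market value of equity E = 248.21 × 761.8m = 189086.378m. Market value of debt D = 53169.2m × 86.25/100 = 45858.435m.
Total capital V = 189086.378 + 45858.435 = 234944.813.
Equity: weight = 189086.378/234944.813 = 0.8048; cost = 7.9%.
Bonds outstanding: weight = 45858.435/234944.813 = 0.1952; after-tax cost = 3.41% × (1 − 38%) = 2.1142%.
WACC = 0.8048 × 7.9000% + 0.1952 × 2.1142% = 6.7707%.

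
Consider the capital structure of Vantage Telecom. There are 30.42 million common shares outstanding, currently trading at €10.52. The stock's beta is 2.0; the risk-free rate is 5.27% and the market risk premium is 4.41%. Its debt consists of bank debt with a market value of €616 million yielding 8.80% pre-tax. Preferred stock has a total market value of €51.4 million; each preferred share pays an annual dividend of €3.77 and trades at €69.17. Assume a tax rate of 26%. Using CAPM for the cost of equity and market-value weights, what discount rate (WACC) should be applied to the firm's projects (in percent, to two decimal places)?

8.91%

Cost of equity via CAPM: Re = 5.27% + 2.0 × 4.41% = 14.0900%.
Cost of preferred: Rp = 3.77 / 69.17 = 5.4503%.
Market value of equity E = 10.52 × 30.42m = 320.0184m.
Total capital V = 320.0184 + 51.4 + 616 = 987.4184.
Equity: weight = 320.0184/987.4184 = 0.3241; cost = 14.09%.
Preferred: weight = 51.4/987.4184 = 0.0521; cost = 5.4503%.
Bank debt: weight = 616/987.4184 = 0.6238; after-tax cost = 8.8% × (1 − 26%) = 6.5120%.
WACC = 0.3241 × 14.0900% + 0.0521 × 5.4503% + 0.6238 × 6.5120% = 8.9127%.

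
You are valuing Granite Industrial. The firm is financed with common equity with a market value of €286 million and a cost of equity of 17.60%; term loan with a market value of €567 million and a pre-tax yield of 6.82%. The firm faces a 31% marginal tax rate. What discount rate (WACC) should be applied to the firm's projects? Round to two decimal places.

Total capital V = 286 + 567 = 853.
Equity: weight = 286/853 = 0.3353; cost = 17.6%.
Term loan: weight = 567/853 = 0.6647; after-tax cost = 6.82% × (1 − 31%) = 4.7058%.
WACC = 0.3353 × 17.6000% + 0.6647 × 4.7058% = 9.0291%.

9.03%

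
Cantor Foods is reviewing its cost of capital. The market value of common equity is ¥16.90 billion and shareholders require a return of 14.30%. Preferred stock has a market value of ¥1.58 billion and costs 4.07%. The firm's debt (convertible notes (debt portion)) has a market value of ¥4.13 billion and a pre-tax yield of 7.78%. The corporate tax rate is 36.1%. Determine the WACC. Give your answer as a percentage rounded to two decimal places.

Total capital V = 16.9 + 1.58 + 4.13 = 22.61.
Equity: weight = 16.9/22.61 = 0.7475; cost = 14.3%.
Preferred: weight = 1.58/22.61 = 0.0699; cost = 4.07%.
Convertible notes (debt portion): weight = 4.13/22.61 = 0.1827; after-tax cost = 7.78% × (1 − 36.1%) = 4.9714%.
WACC = 0.7475 × 14.3000% + 0.0699 × 4.0700% + 0.1827 × 4.9714% = 11.8811%.

11.88%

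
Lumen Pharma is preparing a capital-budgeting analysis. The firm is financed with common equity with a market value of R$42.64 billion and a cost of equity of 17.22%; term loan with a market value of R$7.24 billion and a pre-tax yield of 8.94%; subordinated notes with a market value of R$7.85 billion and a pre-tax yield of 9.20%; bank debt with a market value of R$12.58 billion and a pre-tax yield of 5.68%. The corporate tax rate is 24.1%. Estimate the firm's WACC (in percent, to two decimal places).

Total capital V = 42.64 + 7.24 + 7.85 + 12.58 = 70.31.
Equity: weight = 42.64/70.31 = 0.6065; cost = 17.22%.
Term loan: weight = 7.24/70.31 = 0.1030; after-tax cost = 8.94% × (1 − 24.1%) = 6.7855%.
Subordinated notes: weight = 7.85/70.31 = 0.1116; after-tax cost = 9.2% × (1 − 24.1%) = 6.9828%.
Bank debt: weight = 12.58/70.31 = 0.1789; after-tax cost = 5.68% × (1 − 24.1%) = 4.3111%.
WACC = 0.6065 × 17.2200% + 0.1030 × 6.7855% + 0.1116 × 6.9828% + 0.1789 × 4.3111% = 12.6929%.

12.69%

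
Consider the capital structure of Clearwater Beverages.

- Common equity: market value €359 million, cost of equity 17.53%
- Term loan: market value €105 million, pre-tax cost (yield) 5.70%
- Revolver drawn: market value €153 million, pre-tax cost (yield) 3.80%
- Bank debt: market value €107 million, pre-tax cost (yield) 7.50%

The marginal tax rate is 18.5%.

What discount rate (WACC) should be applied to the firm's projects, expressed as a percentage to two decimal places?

Total capital V = 359 + 105 + 153 + 107 = 724.
Equity: weight = 359/724 = 0.4959; cost = 17.53%.
Term loan: weight = 105/724 = 0.1450; after-tax cost = 5.7% × (1 − 18.5%) = 4.6455%.
Revolver drawn: weight = 153/724 = 0.2113; after-tax cost = 3.8% × (1 − 18.5%) = 3.0970%.
Bank debt: weight = 107/724 = 0.1478; after-tax cost = 7.5% × (1 − 18.5%) = 6.1125%.
WACC = 0.4959 × 17.5300% + 0.1450 × 4.6455% + 0.2113 × 3.0970% + 0.1478 × 6.1125% = 10.9239%.

10.92%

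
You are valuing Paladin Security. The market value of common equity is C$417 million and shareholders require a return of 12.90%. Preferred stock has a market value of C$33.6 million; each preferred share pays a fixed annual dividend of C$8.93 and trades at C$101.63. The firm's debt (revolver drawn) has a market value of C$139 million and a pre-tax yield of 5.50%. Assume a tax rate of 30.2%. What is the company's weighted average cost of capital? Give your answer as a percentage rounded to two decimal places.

Cost of preferred: Rp = 8.93 / 101.63 = 8.7868%.
Total capital V = 417 + 33.6 + 139 = 589.6.
Equity: weight = 417/589.6 = 0.7073; cost = 12.9%.
Preferred: weight = 33.6/589.6 = 0.0570; cost = 8.7868%.
Revolver drawn: weight = 139/589.6 = 0.2358; after-tax cost = 5.5% × (1 − 30.2%) = 3.8390%.
WACC = 0.7073 × 12.9000% + 0.0570 × 8.7868% + 0.2358 × 3.8390% = 10.5294%.

10.53%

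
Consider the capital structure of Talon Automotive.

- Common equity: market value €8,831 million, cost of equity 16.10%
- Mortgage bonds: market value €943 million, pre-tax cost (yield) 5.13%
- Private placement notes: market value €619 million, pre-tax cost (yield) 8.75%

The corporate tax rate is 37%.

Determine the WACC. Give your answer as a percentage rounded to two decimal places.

14.30%

Total capital V = 8831 + 943 + 619 = 10393.
Equity: weight = 8831/10393 = 0.8497; cost = 16.1%.
Mortgage bonds: weight = 943/10393 = 0.0907; after-tax cost = 5.13% × (1 − 37%) = 3.2319%.
Private placement notes: weight = 619/10393 = 0.0596; after-tax cost = 8.75% × (1 − 37%) = 5.5125%.
WACC = 0.8497 × 16.1000% + 0.0907 × 3.2319% + 0.0596 × 5.5125% = 14.3018%.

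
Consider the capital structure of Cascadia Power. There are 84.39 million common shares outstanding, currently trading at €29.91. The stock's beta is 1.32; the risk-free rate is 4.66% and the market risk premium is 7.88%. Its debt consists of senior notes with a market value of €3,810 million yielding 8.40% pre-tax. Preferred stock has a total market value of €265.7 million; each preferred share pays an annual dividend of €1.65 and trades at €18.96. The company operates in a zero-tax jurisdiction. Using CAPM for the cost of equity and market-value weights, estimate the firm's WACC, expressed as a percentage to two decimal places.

10.96%

Cost of equity via CAPM: Re = 4.66% + 1.32 × 7.88% = 15.0616%.
Cost of preferred: Rp = 1.65 / 18.96 = 8.7025%.
Market value of equity E = 29.91 × 84.39m = 2524.1049m.
Total capital V = 2524.1049 + 265.7 + 3810 = 6599.8049.
Equity: weight = 2524.1049/6599.8049 = 0.3825; cost = 15.0616%.
Preferred: weight = 265.7/6599.8049 = 0.0403; cost = 8.7025%.
Senior notes: weight = 3810/6599.8049 = 0.5773; after-tax cost = 8.4% × (1 − 0%) = 8.4000%.
WACC = 0.3825 × 15.0616% + 0.0403 × 8.7025% + 0.5773 × 8.4000% = 10.9599%.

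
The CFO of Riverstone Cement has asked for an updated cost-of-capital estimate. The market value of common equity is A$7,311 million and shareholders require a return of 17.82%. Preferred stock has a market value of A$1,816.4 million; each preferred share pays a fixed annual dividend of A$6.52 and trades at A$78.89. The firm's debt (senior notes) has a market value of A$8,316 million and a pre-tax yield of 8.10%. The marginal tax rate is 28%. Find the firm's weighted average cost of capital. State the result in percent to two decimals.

Cost of preferred: Rp = 6.52 / 78.89 = 8.2647%.
Total capital V = 7311 + 1816.4 + 8316 = 17443.4.
Equity: weight = 7311/17443.4 = 0.4191; cost = 17.82%.
Preferred: weight = 1816.4/17443.4 = 0.1041; cost = 8.2647%.
Senior notes: weight = 8316/17443.4 = 0.4767; after-tax cost = 8.1% × (1 − 28%) = 5.8320%.
WACC = 0.4191 × 17.8200% + 0.1041 × 8.2647% + 0.4767 × 5.8320% = 11.1098%.

11.11%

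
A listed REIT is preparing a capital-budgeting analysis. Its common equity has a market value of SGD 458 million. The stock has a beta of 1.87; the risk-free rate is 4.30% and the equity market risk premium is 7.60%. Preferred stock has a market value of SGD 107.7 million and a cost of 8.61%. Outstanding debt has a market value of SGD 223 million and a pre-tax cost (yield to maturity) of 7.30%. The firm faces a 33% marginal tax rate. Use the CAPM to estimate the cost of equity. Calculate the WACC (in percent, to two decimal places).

13.31%

Cost of equity via CAPM: Re = 4.3% + 1.87 × 7.6% = 18.5120%.
Total capital V = 458 + 107.7 + 223 = 788.7.
Equity: weight = 458/788.7 = 0.5807; cost = 18.512%.
Preferred: weight = 107.7/788.7 = 0.1366; cost = 8.61%.
Debt: weight = 223/788.7 = 0.2827; after-tax cost = 7.3% × (1 − 33%) = 4.8910%.
WACC = 0.5807 × 18.5120% + 0.1366 × 8.6100% + 0.2827 × 4.8910% = 13.3086%.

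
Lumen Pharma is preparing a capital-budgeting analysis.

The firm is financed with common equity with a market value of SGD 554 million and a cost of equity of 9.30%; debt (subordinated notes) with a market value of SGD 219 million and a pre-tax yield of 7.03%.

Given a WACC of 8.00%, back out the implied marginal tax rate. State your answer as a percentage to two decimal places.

Total capital V = 554 + 219 = 773.
Equity weight = 554/773 = 0.7167.
Subordinated notes weight = 219/773 = 0.2833.
Equity contribution = 0.7167 × 9.3% = 6.6652%.
Debt contribution must be 8.0% − 6.6652% = 1.3348%.
0.2833 × 7.03% × (1 − T) = 1.3348%  ⇒  (1 − T) = 0.6702.
T = 32.9813%.

32.98%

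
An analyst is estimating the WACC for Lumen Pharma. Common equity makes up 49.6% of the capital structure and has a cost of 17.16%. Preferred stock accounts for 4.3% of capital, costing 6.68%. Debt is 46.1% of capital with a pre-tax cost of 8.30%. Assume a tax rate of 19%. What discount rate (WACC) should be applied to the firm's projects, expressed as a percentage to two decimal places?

After-tax cost of debt = 8.3% × (1 − 19%) = 6.7230%.
WACC = 0.496 × 17.1600% + 0.043 × 6.6800% + 0.461 × 6.7230% = 11.8979%.

11.90%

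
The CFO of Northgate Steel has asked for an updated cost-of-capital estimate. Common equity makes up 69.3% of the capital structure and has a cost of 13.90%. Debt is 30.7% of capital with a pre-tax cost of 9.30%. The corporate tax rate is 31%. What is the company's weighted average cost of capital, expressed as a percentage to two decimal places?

11.60%

After-tax cost of debt = 9.3% × (1 − 31%) = 6.4170%.
WACC = 0.693 × 13.9000% + 0.307 × 6.4170% = 11.6027%.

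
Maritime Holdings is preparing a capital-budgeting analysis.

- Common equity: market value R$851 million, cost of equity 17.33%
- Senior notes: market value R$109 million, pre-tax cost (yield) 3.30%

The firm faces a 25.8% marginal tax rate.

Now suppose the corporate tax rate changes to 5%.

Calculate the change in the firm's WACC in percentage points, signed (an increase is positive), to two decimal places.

Current WACC:
Total capital V = 851 + 109 = 960.
Equity: weight = 851/960 = 0.8865; cost = 17.33%.
Senior notes: weight = 109/960 = 0.1135; after-tax cost = 3.3% × (1 − 25.8%) = 2.4486%.
WACC = 0.8865 × 17.3300% + 0.1135 × 2.4486% = 15.6403%.
After the change:
Total capital V = 851 + 109 = 960.
Equity: weight = 851/960 = 0.8865; cost = 17.33%.
Senior notes: weight = 109/960 = 0.1135; after-tax cost = 3.3% × (1 − 5%) = 3.1350%.
WACC = 0.8865 × 17.3300% + 0.1135 × 3.1350% = 15.7183%.
Change in WACC = 15.7183% − 15.6403% = 0.0779 pp.

+0.08 pp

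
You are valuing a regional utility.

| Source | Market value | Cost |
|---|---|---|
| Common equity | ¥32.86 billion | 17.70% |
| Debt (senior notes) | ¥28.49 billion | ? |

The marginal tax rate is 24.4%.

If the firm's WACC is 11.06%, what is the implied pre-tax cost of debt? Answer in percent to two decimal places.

Total capital V = 32.86 + 28.49 = 61.35.
Equity weight = 32.86/61.35 = 0.5356.
Senior notes weight = 28.49/61.35 = 0.4644.
Equity contribution = 0.5356 × 17.7% = 9.4804%.
Remaining for debt = 11.06% − 9.4804% = 1.5796%.
Rd × (1 − 24.4%) × 0.4644 = 1.5796%  ⇒  Rd = 4.4994%.

4.50%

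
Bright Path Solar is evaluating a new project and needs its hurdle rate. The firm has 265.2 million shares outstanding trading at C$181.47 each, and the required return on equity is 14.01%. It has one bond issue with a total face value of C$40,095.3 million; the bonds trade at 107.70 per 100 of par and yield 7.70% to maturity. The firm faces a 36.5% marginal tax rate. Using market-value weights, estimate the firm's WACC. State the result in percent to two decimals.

9.70%

Market value of equity E = 181.47 × 265.2m = 48125.844m. Market value of debt D = 40095.3m × 107.7/100 = 43182.6381m.
Total capital V = 48125.844 + 43182.6381 = 91308.4821.
Equity: weight = 48125.844/91308.4821 = 0.5271; cost = 14.01%.
Bonds outstanding: weight = 43182.6381/91308.4821 = 0.4729; after-tax cost = 7.7% × (1 − 36.5%) = 4.8895%.
WACC = 0.5271 × 14.0100% + 0.4729 × 4.8895% = 9.6966%.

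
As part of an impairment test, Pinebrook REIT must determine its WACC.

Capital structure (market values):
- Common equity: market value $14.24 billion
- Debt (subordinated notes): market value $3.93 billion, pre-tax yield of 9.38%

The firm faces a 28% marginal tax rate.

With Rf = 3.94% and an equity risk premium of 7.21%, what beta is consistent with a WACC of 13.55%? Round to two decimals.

Total capital V = 14.24 + 3.93 = 18.17.
Equity weight = 14.24/18.17 = 0.7837.
Subordinated notes weight = 3.93/18.17 = 0.2163.
Debt contribution = 0.2163 × 9.38% × (1 − 28%) = 1.4607%.
Required equity contribution = 13.55% − 1.4607% = 12.0893%  ⇒  Re = 15.4257%.
CAPM: 15.4257% = 3.94% + β × 7.21%  ⇒  β = 1.5930.

1.59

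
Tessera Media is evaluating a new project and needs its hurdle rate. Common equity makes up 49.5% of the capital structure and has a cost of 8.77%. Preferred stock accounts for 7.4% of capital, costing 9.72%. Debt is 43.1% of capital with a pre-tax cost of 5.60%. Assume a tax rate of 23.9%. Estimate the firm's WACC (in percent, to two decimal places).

6.90%

After-tax cost of debt = 5.6% × (1 − 23.9%) = 4.2616%.
WACC = 0.495 × 8.7700% + 0.074 × 9.7200% + 0.431 × 4.2616% = 6.8972%.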